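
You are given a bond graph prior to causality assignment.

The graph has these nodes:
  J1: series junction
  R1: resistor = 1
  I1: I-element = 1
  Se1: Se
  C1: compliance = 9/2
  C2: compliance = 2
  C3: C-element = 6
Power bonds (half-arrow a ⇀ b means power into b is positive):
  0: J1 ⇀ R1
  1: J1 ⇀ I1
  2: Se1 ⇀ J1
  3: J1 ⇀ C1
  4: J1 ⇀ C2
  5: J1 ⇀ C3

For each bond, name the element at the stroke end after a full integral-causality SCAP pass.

#0 |J1
#1 |I1
#2 |J1
#3 |J1
#4 |J1
#5 |J1

β2 |J1  (Se1 (Se) sets effort on bond)
β1 |I1  (I1: I, integral causality)
β0 |J1  (1-jn J1 has f-setter on 1)
β3 |J1  (common-f at J1 fixed by 1)
β4 |J1  (J1: bond 1 brought flow, rest push out)
β5 |J1  (common-f at J1 fixed by 1)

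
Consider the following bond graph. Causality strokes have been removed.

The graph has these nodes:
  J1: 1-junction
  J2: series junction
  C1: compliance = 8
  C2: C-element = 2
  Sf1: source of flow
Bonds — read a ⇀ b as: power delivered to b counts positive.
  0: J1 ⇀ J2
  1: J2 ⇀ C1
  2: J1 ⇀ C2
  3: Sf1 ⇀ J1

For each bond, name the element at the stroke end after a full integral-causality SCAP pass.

bond 3 stroke at Sf1  (source Sf1 imposes f)
bond 0 stroke at J1  (J1: bond 3 brought flow, rest push out)
bond 2 stroke at J1  (J1: bond 3 brought flow, rest push out)
bond 1 stroke at J2  (J2 flow already set via bond 0)

bond 0 |J1
bond 1 |J2
bond 2 |J1
bond 3 |Sf1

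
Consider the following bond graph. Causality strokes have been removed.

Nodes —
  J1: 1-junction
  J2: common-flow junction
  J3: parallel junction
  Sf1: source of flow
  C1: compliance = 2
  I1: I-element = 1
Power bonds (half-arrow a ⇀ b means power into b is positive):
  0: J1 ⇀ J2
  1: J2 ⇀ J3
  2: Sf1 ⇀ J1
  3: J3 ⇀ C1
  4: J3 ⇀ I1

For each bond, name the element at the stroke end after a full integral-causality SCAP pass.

#0 stroke at J1
#1 stroke at J2
#2 stroke at Sf1
#3 stroke at J3
#4 stroke at I1

b2 stroke at Sf1  (source Sf1 imposes f)
b0 stroke at J1  (common-f at J1 fixed by 2)
b1 stroke at J2  (common-f at J2 fixed by 0)
b3 stroke at J3  (prefer integral on C1)
b4 stroke at I1  (J3: bond 3 brought effort, rest push out)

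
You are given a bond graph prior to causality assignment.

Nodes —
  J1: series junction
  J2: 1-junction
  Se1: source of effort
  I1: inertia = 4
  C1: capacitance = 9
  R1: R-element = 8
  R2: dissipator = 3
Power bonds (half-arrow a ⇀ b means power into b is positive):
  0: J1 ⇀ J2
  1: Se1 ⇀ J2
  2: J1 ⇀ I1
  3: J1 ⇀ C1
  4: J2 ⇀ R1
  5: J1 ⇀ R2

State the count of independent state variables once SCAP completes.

β1 stroke→J2  (source Se1 imposes e)
β2 stroke→I1  (I1 outputs flow p/I1)
β0 stroke→J1  (J1 flow already set via bond 2)
β3 stroke→J1  (common-f at J1 fixed by 2)
β5 stroke→J1  (common-f at J1 fixed by 2)
β4 stroke→J2  (common-f at J2 fixed by 0)

2  (C1, I1 all integral)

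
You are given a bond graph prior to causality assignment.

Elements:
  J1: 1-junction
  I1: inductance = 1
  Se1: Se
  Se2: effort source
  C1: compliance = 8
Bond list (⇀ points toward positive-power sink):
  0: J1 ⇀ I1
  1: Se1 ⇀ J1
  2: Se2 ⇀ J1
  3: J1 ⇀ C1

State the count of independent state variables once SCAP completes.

#1 stroke→J1  (source Se1 imposes e)
#2 stroke→J1  (Se2: effort source, stroke at far end)
#0 stroke→I1  (prefer integral on I1)
#3 stroke→J1  (1-jn J1 has f-setter on 0)

2  (C1, I1 all integral)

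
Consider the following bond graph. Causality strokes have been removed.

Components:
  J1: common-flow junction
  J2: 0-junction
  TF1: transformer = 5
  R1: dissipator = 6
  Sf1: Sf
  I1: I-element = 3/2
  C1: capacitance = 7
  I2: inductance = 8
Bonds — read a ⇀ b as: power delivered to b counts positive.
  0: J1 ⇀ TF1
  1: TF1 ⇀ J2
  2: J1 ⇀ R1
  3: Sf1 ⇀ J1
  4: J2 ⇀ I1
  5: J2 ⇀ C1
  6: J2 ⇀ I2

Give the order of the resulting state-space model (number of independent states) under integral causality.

3  (C1, I1, I2 all integral)

b3 |Sf1  (Sf1: flow source, stroke at near end)
b0 |J1  (1-jn J1 has f-setter on 3)
b2 |J1  (J1 flow already set via bond 3)
b1 |TF1  (TF1: transformer flips bond 0)
b4 |I1  (prefer integral on I1)
b5 |J2  (C1: C, integral causality)
b6 |I2  (J2 effort already set via bond 5)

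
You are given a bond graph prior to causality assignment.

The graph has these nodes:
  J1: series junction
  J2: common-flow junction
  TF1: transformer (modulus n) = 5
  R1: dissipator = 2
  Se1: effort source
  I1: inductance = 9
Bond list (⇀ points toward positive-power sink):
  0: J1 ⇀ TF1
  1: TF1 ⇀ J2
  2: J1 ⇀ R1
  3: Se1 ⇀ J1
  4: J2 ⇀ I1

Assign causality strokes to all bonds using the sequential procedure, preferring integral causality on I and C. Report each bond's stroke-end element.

β3 →J1  (Se1 (Se) sets effort on bond)
β4 →I1  (I1: I, integral causality)
β1 →J2  (J2: bond 4 brought flow, rest push out)
β0 →TF1  (TF1 one-in-one-out from 1)
β2 →J1  (common-f at J1 fixed by 0)

bond 0 stroke at TF1
bond 1 stroke at J2
bond 2 stroke at J1
bond 3 stroke at J1
bond 4 stroke at I1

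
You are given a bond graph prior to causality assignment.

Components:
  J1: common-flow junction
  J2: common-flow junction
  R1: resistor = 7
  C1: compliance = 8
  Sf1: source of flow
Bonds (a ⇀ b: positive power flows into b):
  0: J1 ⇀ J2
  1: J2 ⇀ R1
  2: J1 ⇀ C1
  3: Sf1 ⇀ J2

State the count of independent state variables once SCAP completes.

1  (C1 all integral)

b3 →Sf1  (source Sf1 imposes f)
b0 →J2  (common-f at J2 fixed by 3)
b1 →J2  (1-jn J2 has f-setter on 3)
b2 →J1  (1-jn J1 has f-setter on 0)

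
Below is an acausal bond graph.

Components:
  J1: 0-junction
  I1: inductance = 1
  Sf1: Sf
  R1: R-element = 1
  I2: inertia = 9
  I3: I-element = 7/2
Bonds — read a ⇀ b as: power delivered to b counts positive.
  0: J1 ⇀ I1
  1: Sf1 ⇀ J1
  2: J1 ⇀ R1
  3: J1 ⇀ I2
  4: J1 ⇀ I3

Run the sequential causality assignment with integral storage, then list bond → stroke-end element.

bond 0 stroke at I1
bond 1 stroke at Sf1
bond 2 stroke at J1
bond 3 stroke at I2
bond 4 stroke at I3

b1 stroke→Sf1  (Sf1 fixes flow; stroke at Sf1)
b0 stroke→I1  (prefer integral on I1)
b3 stroke→I2  (prefer integral on I2)
b4 stroke→I3  (prefer integral on I3)
b2 stroke→J1  (J1 needs exactly one e-in)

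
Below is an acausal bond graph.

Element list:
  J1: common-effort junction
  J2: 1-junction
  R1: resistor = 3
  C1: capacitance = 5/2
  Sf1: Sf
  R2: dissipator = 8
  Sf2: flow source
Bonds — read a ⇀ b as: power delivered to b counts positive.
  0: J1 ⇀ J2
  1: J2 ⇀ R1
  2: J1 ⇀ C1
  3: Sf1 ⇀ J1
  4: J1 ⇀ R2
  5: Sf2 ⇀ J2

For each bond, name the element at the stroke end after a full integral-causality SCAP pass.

#3 |Sf1  (Sf1 fixes flow; stroke at Sf1)
#5 |Sf2  (Sf2 (Sf) sets flow on bond)
#0 |J2  (J2 flow already set via bond 5)
#1 |J2  (common-f at J2 fixed by 5)
#2 |J1  (C1 integral (e out))
#4 |R2  (common-e at J1 fixed by 2)

b0 |J2
b1 |J2
b2 |J1
b3 |Sf1
b4 |R2
b5 |Sf2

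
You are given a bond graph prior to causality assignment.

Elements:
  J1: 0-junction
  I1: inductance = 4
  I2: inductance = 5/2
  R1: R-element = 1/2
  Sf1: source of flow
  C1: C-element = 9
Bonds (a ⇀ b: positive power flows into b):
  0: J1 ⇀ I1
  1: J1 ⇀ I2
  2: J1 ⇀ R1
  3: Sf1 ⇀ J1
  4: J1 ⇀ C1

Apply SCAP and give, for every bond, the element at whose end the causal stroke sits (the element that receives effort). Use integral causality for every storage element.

β0 stroke→I1
β1 stroke→I2
β2 stroke→R1
β3 stroke→Sf1
β4 stroke→J1

#3 stroke→Sf1  (source Sf1 imposes f)
#0 stroke→I1  (I1 outputs flow p/I1)
#1 stroke→I2  (I2 outputs flow p/I2)
#4 stroke→J1  (C1 outputs effort q/C1)
#2 stroke→R1  (J1 effort already set via bond 4)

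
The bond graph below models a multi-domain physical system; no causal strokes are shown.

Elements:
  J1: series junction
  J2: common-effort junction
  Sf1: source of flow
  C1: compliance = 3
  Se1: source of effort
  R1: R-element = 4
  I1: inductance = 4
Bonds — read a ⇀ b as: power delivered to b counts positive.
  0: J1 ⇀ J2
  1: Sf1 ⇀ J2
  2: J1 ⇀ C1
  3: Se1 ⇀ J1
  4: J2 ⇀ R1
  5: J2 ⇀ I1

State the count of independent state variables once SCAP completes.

bond 1 |Sf1  (Sf1 fixes flow; stroke at Sf1)
bond 3 |J1  (Se1 fixes effort; stroke away)
bond 2 |J1  (C1 outputs effort q/C1)
bond 0 |J2  (closing 1-jn rule on J1)
bond 4 |R1  (0-jn J2 has e-setter on 0)
bond 5 |I1  (J2: bond 0 brought effort, rest push out)

2  (C1, I1 all integral)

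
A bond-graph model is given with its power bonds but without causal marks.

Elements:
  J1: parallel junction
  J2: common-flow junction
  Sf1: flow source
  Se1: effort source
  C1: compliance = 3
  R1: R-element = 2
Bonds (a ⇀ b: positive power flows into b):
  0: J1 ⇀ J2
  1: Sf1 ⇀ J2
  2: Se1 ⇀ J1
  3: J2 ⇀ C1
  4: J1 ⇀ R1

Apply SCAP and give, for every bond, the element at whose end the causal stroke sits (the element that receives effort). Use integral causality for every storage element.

β1 |Sf1  (Sf1: flow source, stroke at near end)
β2 |J1  (Se1: effort source, stroke at far end)
β0 |J2  (J1 effort already set via bond 2)
β4 |R1  (0-jn J1 has e-setter on 2)
β3 |J2  (J2: bond 1 brought flow, rest push out)

bond 0 →J2
bond 1 →Sf1
bond 2 →J1
bond 3 →J2
bond 4 →R1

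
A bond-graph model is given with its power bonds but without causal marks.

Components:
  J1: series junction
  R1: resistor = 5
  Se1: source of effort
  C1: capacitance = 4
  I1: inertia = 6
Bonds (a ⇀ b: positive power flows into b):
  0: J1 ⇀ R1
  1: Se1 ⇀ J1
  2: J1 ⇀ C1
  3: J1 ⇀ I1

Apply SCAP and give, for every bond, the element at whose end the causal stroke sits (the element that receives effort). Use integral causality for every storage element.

β1 stroke→J1  (source Se1 imposes e)
β2 stroke→J1  (C1 integral (e out))
β3 stroke→I1  (I1: I, integral causality)
β0 stroke→J1  (common-f at J1 fixed by 3)

bond 0 stroke→J1
bond 1 stroke→J1
bond 2 stroke→J1
bond 3 stroke→I1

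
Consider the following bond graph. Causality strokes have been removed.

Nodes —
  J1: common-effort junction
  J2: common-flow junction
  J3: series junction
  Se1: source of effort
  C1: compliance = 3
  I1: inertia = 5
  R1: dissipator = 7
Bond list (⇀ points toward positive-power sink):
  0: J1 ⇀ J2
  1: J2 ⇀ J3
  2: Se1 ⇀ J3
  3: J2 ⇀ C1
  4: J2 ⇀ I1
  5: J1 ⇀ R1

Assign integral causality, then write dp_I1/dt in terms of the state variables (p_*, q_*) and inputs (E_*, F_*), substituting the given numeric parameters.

dp_I1/dt = E_Se1 - 7*p_I1/5 - q_C1/3

#2 stroke→J3  (Se1: effort source, stroke at far end)
#1 stroke→J2  (closing 1-jn rule on J3)
#3 stroke→J2  (C1 outputs effort q/C1)
#4 stroke→I1  (I1 integral (f out))
#0 stroke→J2  (J2 flow already set via bond 4)
#5 stroke→J1  (closing 0-jn rule on J1)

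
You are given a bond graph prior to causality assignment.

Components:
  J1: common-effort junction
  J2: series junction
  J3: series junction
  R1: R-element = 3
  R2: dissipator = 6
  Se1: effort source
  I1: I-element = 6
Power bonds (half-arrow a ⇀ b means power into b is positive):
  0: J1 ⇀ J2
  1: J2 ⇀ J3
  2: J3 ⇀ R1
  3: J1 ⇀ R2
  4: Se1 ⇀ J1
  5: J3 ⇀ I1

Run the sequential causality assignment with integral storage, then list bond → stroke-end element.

bond 4 stroke at J1  (Se1 (Se) sets effort on bond)
bond 0 stroke at J2  (common-e at J1 fixed by 4)
bond 3 stroke at R2  (0-jn J1 has e-setter on 4)
bond 1 stroke at J3  (J2: last free bond brings flow in)
bond 5 stroke at I1  (I1 outputs flow p/I1)
bond 2 stroke at J3  (J3: bond 5 brought flow, rest push out)

#0 |J2
#1 |J3
#2 |J3
#3 |R2
#4 |J1
#5 |I1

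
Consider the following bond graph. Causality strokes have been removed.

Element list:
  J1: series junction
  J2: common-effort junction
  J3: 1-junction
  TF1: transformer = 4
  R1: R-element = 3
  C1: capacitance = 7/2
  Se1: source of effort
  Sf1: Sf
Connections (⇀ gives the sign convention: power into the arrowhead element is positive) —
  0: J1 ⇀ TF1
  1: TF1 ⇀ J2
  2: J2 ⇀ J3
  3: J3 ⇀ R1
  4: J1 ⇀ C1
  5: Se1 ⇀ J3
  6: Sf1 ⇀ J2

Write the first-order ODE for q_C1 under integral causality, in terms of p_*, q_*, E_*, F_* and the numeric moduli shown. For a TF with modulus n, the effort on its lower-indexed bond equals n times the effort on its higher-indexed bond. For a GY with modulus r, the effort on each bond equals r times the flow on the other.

dq_C1/dt = E_Se1/12 - F_Sf1/4 - q_C1/168

#5 stroke→J3  (source Se1 imposes e)
#6 stroke→Sf1  (Sf1: flow source, stroke at near end)
#4 stroke→J1  (C1: C, integral causality)
#0 stroke→TF1  (only one flow-in slot at J1)
#1 stroke→J2  (TF TF1: opposite of bond 0)
#2 stroke→J3  (0-jn J2 has e-setter on 1)
#3 stroke→R1  (J3 needs exactly one f-in)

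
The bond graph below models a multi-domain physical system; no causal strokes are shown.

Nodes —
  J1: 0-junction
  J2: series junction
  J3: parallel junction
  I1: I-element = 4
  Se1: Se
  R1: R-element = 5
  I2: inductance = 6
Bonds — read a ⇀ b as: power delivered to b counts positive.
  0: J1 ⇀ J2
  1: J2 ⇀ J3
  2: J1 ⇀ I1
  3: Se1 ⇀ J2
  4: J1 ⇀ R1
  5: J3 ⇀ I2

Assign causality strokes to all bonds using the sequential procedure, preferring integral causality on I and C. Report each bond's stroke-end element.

#3 stroke→J2  (Se1 (Se) sets effort on bond)
#2 stroke→I1  (I1 integral (f out))
#5 stroke→I2  (prefer integral on I2)
#1 stroke→J3  (only one effort-in slot at J3)
#0 stroke→J2  (common-f at J2 fixed by 1)
#4 stroke→J1  (closing 0-jn rule on J1)

#0 →J2
#1 →J3
#2 →I1
#3 →J2
#4 →J1
#5 →I2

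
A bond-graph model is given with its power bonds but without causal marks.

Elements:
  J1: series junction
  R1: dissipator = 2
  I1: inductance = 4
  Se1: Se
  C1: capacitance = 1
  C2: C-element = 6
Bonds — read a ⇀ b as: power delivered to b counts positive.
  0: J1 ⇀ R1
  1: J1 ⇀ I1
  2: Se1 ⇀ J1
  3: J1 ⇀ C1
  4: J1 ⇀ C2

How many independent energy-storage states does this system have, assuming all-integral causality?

3  (C1, C2, I1 all integral)

b2 stroke at J1  (Se1 (Se) sets effort on bond)
b1 stroke at I1  (prefer integral on I1)
b0 stroke at J1  (J1 flow already set via bond 1)
b3 stroke at J1  (J1: bond 1 brought flow, rest push out)
b4 stroke at J1  (common-f at J1 fixed by 1)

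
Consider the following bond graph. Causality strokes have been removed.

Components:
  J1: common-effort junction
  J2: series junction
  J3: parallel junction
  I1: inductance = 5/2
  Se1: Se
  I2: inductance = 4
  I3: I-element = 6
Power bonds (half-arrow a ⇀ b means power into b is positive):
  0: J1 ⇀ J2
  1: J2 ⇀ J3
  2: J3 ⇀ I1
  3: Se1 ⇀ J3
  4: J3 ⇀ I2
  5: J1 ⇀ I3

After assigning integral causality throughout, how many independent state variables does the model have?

b3 →J3  (Se1 fixes effort; stroke away)
b1 →J2  (J3 effort already set via bond 3)
b2 →I1  (J3: bond 3 brought effort, rest push out)
b4 →I2  (0-jn J3 has e-setter on 3)
b0 →J1  (only one flow-in slot at J2)
b5 →I3  (common-e at J1 fixed by 0)

3  (I1, I2, I3 all integral)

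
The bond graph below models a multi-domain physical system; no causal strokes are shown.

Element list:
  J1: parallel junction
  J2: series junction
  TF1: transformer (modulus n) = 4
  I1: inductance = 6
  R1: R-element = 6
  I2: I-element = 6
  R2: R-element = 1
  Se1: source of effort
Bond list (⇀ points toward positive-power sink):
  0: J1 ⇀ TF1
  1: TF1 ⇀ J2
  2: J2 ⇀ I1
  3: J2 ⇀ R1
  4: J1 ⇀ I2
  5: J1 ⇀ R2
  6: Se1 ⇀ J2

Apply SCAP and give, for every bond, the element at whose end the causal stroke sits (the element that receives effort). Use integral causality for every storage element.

#0 →TF1
#1 →J2
#2 →I1
#3 →J2
#4 →I2
#5 →J1
#6 →J2

β6 stroke→J2  (Se1 (Se) sets effort on bond)
β2 stroke→I1  (I1 integral (f out))
β1 stroke→J2  (J2: bond 2 brought flow, rest push out)
β3 stroke→J2  (common-f at J2 fixed by 2)
β0 stroke→TF1  (TF1: transformer flips bond 1)
β4 stroke→I2  (prefer integral on I2)
β5 stroke→J1  (only one effort-in slot at J1)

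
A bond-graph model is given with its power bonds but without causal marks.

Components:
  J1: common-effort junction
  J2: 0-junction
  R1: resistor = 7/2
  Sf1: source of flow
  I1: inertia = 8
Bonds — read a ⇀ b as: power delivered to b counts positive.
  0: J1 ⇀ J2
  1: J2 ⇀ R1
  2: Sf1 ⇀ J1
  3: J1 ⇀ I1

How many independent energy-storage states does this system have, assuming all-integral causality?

1  (I1 all integral)

β2 |Sf1  (Sf1: flow source, stroke at near end)
β3 |I1  (I1 outputs flow p/I1)
β0 |J1  (only one effort-in slot at J1)
β1 |J2  (closing 0-jn rule on J2)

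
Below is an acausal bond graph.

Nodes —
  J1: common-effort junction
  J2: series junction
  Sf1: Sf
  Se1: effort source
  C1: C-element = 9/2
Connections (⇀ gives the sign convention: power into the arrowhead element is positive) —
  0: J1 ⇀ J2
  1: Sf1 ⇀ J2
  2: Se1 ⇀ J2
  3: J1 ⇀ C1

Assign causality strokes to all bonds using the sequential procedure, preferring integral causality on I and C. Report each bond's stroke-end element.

bond 1 →Sf1  (Sf1: flow source, stroke at near end)
bond 2 →J2  (source Se1 imposes e)
bond 0 →J2  (J2 flow already set via bond 1)
bond 3 →J1  (J1: last free bond brings effort in)

b0 |J2
b1 |Sf1
b2 |J2
b3 |J1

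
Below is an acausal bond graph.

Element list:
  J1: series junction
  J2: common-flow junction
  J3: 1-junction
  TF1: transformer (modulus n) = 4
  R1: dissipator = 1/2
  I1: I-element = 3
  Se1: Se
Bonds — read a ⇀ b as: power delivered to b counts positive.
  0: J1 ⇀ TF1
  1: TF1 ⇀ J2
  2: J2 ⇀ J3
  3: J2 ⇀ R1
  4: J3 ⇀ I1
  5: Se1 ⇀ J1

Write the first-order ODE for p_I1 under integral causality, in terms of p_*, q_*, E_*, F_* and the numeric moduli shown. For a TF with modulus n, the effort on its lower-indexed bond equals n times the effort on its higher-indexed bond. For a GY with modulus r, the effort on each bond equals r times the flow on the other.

#5 →J1  (Se1 fixes effort; stroke away)
#0 →TF1  (only one flow-in slot at J1)
#1 →J2  (TF1 one-in-one-out from 0)
#4 →I1  (I1 integral (f out))
#2 →J3  (J3 flow already set via bond 4)
#3 →J2  (common-f at J2 fixed by 2)

dp_I1/dt = E_Se1/4 - p_I1/6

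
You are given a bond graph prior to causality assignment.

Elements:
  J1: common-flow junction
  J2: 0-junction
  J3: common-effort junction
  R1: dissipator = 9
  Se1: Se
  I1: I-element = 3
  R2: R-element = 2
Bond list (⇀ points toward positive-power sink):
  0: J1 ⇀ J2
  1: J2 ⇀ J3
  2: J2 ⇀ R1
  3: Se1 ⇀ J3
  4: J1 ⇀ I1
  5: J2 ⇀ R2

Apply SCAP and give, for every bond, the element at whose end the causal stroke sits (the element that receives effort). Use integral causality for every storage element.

bond 0 →J1
bond 1 →J2
bond 2 →R1
bond 3 →J3
bond 4 →I1
bond 5 →R2

bond 3 |J3  (Se1 (Se) sets effort on bond)
bond 1 |J2  (J3 effort already set via bond 3)
bond 0 |J1  (0-jn J2 has e-setter on 1)
bond 2 |R1  (common-e at J2 fixed by 1)
bond 5 |R2  (common-e at J2 fixed by 1)
bond 4 |I1  (J1: last free bond brings flow in)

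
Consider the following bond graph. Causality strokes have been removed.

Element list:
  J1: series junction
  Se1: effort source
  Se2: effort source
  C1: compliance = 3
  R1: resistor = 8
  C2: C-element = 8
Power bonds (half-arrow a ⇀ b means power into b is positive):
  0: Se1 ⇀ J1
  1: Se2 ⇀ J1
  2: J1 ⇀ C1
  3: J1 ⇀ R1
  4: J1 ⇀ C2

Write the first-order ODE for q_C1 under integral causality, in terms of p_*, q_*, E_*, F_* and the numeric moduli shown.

dq_C1/dt = E_Se1/8 + E_Se2/8 - q_C1/24 - q_C2/64

bond 0 |J1  (Se1: effort source, stroke at far end)
bond 1 |J1  (source Se2 imposes e)
bond 2 |J1  (C1 outputs effort q/C1)
bond 4 |J1  (C2: C, integral causality)
bond 3 |R1  (closing 1-jn rule on J1)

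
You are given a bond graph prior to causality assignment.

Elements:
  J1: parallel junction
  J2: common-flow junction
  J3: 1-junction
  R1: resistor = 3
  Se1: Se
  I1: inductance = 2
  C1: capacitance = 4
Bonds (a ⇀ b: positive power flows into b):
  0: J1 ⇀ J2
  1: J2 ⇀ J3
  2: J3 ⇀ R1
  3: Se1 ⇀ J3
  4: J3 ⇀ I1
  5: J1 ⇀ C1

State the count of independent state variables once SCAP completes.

b3 |J3  (Se1 fixes effort; stroke away)
b4 |I1  (prefer integral on I1)
b1 |J3  (common-f at J3 fixed by 4)
b2 |J3  (J3 flow already set via bond 4)
b0 |J2  (1-jn J2 has f-setter on 1)
b5 |J1  (J1: last free bond brings effort in)

2  (C1, I1 all integral)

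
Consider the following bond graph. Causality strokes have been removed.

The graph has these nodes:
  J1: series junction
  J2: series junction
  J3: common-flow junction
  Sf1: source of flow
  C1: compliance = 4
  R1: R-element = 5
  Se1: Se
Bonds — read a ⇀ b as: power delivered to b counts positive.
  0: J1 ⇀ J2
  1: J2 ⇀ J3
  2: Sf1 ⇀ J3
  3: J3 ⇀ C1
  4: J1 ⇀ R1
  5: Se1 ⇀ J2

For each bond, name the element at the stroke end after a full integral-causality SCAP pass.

#2 |Sf1  (Sf1 (Sf) sets flow on bond)
#5 |J2  (Se1: effort source, stroke at far end)
#1 |J3  (J3: bond 2 brought flow, rest push out)
#3 |J3  (J3 flow already set via bond 2)
#0 |J2  (J2 flow already set via bond 1)
#4 |J1  (J1: bond 0 brought flow, rest push out)

b0 |J2
b1 |J3
b2 |Sf1
b3 |J3
b4 |J1
b5 |J2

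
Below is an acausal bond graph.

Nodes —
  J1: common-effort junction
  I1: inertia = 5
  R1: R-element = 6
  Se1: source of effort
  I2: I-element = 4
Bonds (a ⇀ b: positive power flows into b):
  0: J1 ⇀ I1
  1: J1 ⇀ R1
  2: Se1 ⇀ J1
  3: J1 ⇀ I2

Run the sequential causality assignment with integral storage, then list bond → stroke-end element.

#2 stroke at J1  (Se1 fixes effort; stroke away)
#0 stroke at I1  (J1 effort already set via bond 2)
#1 stroke at R1  (J1: bond 2 brought effort, rest push out)
#3 stroke at I2  (0-jn J1 has e-setter on 2)

b0 stroke at I1
b1 stroke at R1
b2 stroke at J1
b3 stroke at I2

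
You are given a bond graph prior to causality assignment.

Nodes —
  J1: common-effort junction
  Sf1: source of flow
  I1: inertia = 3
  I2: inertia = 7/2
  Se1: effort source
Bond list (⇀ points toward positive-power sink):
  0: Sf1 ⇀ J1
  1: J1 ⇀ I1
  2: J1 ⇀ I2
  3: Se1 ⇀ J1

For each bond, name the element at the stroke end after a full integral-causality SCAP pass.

bond 0 stroke→Sf1
bond 1 stroke→I1
bond 2 stroke→I2
bond 3 stroke→J1

bond 0 stroke→Sf1  (source Sf1 imposes f)
bond 3 stroke→J1  (Se1 fixes effort; stroke away)
bond 1 stroke→I1  (J1 effort already set via bond 3)
bond 2 stroke→I2  (J1: bond 3 brought effort, rest push out)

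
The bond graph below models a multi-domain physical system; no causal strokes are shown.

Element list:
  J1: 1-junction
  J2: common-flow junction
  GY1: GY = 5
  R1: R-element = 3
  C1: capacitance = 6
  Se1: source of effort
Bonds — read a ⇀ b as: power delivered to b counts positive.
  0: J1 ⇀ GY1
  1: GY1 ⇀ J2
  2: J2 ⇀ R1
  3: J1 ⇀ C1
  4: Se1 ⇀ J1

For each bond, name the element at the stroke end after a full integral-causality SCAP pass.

β0 |GY1
β1 |GY1
β2 |J2
β3 |J1
β4 |J1

β4 stroke at J1  (Se1 fixes effort; stroke away)
β3 stroke at J1  (C1: C, integral causality)
β0 stroke at GY1  (closing 1-jn rule on J1)
β1 stroke at GY1  (through GY1, causality inverts; strokes same side of GY1)
β2 stroke at J2  (common-f at J2 fixed by 1)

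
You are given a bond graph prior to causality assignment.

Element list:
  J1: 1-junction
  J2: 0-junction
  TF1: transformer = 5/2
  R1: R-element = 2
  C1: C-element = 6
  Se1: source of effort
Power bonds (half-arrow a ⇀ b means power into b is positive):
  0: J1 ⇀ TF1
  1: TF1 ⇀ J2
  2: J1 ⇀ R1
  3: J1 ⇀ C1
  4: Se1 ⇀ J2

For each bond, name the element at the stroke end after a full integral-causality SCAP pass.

b4 |J2  (Se1: effort source, stroke at far end)
b1 |TF1  (common-e at J2 fixed by 4)
b0 |J1  (through TF1, causality passes straight; one stroke at TF1)
b3 |J1  (C1 integral (e out))
b2 |R1  (J1: last free bond brings flow in)

b0 stroke at J1
b1 stroke at TF1
b2 stroke at R1
b3 stroke at J1
b4 stroke at J2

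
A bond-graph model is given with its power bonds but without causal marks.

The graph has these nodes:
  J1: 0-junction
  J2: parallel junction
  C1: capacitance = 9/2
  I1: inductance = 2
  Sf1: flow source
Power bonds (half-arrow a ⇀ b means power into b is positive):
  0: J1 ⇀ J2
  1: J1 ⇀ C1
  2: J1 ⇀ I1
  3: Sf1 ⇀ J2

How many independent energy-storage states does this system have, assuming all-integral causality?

2  (C1, I1 all integral)

b3 →Sf1  (Sf1 fixes flow; stroke at Sf1)
b0 →J2  (only one effort-in slot at J2)
b1 →J1  (C1 integral (e out))
b2 →I1  (0-jn J1 has e-setter on 1)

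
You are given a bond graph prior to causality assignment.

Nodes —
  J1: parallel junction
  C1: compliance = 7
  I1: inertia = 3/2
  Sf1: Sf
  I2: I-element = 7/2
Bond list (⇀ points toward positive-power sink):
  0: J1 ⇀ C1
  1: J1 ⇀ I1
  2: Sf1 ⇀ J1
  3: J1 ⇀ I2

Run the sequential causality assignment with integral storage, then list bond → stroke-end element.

b0 |J1
b1 |I1
b2 |Sf1
b3 |I2

b2 |Sf1  (Sf1 (Sf) sets flow on bond)
b0 |J1  (C1 integral (e out))
b1 |I1  (J1 effort already set via bond 0)
b3 |I2  (0-jn J1 has e-setter on 0)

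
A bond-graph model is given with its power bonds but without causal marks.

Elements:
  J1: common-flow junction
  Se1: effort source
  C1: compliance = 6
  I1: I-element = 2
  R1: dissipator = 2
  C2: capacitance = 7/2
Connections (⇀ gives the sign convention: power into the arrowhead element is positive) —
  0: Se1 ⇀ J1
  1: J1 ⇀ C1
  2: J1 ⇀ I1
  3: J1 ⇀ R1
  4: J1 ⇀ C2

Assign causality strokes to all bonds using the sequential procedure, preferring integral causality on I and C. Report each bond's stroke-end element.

#0 stroke→J1  (source Se1 imposes e)
#1 stroke→J1  (C1 integral (e out))
#2 stroke→I1  (I1 outputs flow p/I1)
#3 stroke→J1  (1-jn J1 has f-setter on 2)
#4 stroke→J1  (J1 flow already set via bond 2)

β0 stroke at J1
β1 stroke at J1
β2 stroke at I1
β3 stroke at J1
β4 stroke at J1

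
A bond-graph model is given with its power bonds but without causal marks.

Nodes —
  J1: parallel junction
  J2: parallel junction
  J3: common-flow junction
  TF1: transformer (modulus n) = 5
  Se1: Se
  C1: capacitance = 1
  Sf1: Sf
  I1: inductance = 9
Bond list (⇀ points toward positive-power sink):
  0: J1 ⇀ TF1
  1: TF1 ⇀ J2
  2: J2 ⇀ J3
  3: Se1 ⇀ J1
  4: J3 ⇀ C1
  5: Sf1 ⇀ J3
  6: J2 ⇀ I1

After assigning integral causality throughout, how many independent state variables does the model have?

2  (C1, I1 all integral)

β3 →J1  (Se1: effort source, stroke at far end)
β5 →Sf1  (Sf1 (Sf) sets flow on bond)
β0 →TF1  (J1: bond 3 brought effort, rest push out)
β2 →J3  (J3 flow already set via bond 5)
β4 →J3  (J3: bond 5 brought flow, rest push out)
β1 →J2  (TF TF1: opposite of bond 0)
β6 →I1  (J2: bond 1 brought effort, rest push out)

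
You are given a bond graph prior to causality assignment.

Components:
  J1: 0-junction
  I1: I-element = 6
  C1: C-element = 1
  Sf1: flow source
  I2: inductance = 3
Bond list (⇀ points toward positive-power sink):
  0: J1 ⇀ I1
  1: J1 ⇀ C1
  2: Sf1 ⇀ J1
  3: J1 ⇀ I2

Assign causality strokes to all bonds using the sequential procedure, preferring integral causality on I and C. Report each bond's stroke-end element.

β0 →I1
β1 →J1
β2 →Sf1
β3 →I2

b2 |Sf1  (Sf1 fixes flow; stroke at Sf1)
b0 |I1  (I1 outputs flow p/I1)
b1 |J1  (C1: C, integral causality)
b3 |I2  (0-jn J1 has e-setter on 1)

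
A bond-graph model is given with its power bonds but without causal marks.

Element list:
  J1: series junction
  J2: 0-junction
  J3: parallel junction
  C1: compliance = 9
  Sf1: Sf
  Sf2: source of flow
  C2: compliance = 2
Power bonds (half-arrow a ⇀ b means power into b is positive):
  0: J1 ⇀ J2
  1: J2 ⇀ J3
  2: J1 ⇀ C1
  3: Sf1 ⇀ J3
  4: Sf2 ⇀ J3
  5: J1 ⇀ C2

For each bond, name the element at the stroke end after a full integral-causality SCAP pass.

b0 stroke at J2
b1 stroke at J3
b2 stroke at J1
b3 stroke at Sf1
b4 stroke at Sf2
b5 stroke at J1

b3 stroke→Sf1  (Sf1 fixes flow; stroke at Sf1)
b4 stroke→Sf2  (Sf2 (Sf) sets flow on bond)
b1 stroke→J3  (J3 needs exactly one e-in)
b0 stroke→J2  (J2 needs exactly one e-in)
b2 stroke→J1  (1-jn J1 has f-setter on 0)
b5 stroke→J1  (J1: bond 0 brought flow, rest push out)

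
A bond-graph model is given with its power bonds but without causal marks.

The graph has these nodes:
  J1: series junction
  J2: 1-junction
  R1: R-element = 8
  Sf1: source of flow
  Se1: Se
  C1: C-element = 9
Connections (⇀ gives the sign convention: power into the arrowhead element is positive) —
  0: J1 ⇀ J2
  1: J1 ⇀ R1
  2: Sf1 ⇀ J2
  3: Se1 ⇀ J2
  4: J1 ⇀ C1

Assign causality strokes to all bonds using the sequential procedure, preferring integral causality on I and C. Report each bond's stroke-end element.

b0 stroke at J2
b1 stroke at J1
b2 stroke at Sf1
b3 stroke at J2
b4 stroke at J1

bond 2 →Sf1  (source Sf1 imposes f)
bond 3 →J2  (Se1: effort source, stroke at far end)
bond 0 →J2  (J2 flow already set via bond 2)
bond 1 →J1  (J1: bond 0 brought flow, rest push out)
bond 4 →J1  (1-jn J1 has f-setter on 0)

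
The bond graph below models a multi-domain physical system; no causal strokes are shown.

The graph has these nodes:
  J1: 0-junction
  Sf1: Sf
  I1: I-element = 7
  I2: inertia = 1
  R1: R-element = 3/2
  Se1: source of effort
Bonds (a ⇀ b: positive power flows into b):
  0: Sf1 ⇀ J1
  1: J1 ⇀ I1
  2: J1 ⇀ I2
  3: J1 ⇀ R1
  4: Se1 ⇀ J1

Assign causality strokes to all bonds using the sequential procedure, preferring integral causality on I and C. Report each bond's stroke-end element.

#0 stroke→Sf1  (source Sf1 imposes f)
#4 stroke→J1  (Se1 fixes effort; stroke away)
#1 stroke→I1  (J1 effort already set via bond 4)
#2 stroke→I2  (common-e at J1 fixed by 4)
#3 stroke→R1  (common-e at J1 fixed by 4)

β0 stroke→Sf1
β1 stroke→I1
β2 stroke→I2
β3 stroke→R1
β4 stroke→J1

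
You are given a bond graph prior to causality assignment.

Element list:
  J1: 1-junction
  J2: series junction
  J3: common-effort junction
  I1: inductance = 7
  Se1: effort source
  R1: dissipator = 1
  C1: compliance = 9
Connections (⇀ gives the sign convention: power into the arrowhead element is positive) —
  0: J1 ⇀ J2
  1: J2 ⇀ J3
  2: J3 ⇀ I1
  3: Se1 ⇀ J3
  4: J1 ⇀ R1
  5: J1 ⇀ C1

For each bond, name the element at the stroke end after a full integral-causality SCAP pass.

bond 0 |J1
bond 1 |J2
bond 2 |I1
bond 3 |J3
bond 4 |R1
bond 5 |J1

b3 stroke at J3  (source Se1 imposes e)
b1 stroke at J2  (0-jn J3 has e-setter on 3)
b2 stroke at I1  (J3: bond 3 brought effort, rest push out)
b0 stroke at J1  (J2: last free bond brings flow in)
b5 stroke at J1  (C1 outputs effort q/C1)
b4 stroke at R1  (only one flow-in slot at J1)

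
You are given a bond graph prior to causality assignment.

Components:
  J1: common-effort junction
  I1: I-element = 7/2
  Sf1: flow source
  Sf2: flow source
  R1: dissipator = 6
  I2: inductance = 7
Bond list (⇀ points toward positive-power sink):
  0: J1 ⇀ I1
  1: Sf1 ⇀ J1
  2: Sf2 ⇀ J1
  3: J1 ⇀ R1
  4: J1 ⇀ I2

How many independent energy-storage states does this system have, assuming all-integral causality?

2  (I1, I2 all integral)

#1 →Sf1  (Sf1: flow source, stroke at near end)
#2 →Sf2  (source Sf2 imposes f)
#0 →I1  (I1 outputs flow p/I1)
#4 →I2  (I2: I, integral causality)
#3 →J1  (closing 0-jn rule on J1)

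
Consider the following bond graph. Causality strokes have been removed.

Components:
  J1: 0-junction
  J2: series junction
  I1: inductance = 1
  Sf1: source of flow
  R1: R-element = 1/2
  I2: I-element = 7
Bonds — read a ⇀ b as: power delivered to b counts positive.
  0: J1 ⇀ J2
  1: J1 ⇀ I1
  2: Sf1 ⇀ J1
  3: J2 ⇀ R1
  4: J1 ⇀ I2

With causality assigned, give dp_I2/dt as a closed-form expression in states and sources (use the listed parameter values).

dp_I2/dt = F_Sf1/2 - p_I1/2 - p_I2/14

bond 2 →Sf1  (Sf1 fixes flow; stroke at Sf1)
bond 1 →I1  (I1 outputs flow p/I1)
bond 4 →I2  (I2 integral (f out))
bond 0 →J1  (J1 needs exactly one e-in)
bond 3 →J2  (J2: bond 0 brought flow, rest push out)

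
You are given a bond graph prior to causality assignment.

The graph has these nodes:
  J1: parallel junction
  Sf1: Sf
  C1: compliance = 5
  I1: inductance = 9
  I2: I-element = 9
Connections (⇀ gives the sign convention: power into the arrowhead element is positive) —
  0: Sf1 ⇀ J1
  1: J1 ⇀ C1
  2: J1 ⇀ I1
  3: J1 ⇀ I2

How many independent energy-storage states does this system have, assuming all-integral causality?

bond 0 stroke at Sf1  (source Sf1 imposes f)
bond 1 stroke at J1  (prefer integral on C1)
bond 2 stroke at I1  (J1 effort already set via bond 1)
bond 3 stroke at I2  (0-jn J1 has e-setter on 1)

3  (C1, I1, I2 all integral)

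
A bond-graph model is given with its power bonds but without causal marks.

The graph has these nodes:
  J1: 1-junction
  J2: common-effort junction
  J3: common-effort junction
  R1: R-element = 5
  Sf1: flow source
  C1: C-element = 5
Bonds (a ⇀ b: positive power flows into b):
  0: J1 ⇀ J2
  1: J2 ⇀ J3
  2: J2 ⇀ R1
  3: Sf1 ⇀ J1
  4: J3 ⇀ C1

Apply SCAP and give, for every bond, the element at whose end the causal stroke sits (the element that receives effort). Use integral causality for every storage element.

#3 stroke→Sf1  (Sf1 fixes flow; stroke at Sf1)
#0 stroke→J1  (1-jn J1 has f-setter on 3)
#4 stroke→J3  (C1 outputs effort q/C1)
#1 stroke→J2  (0-jn J3 has e-setter on 4)
#2 stroke→R1  (common-e at J2 fixed by 1)

bond 0 |J1
bond 1 |J2
bond 2 |R1
bond 3 |Sf1
bond 4 |J3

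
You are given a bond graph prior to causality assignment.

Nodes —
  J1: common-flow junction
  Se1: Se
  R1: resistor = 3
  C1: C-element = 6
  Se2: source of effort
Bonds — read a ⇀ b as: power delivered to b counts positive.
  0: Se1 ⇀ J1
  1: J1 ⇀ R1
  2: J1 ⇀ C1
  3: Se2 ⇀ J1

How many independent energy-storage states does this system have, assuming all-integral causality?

β0 →J1  (source Se1 imposes e)
β3 →J1  (source Se2 imposes e)
β2 →J1  (C1: C, integral causality)
β1 →R1  (J1 needs exactly one f-in)

1  (C1 all integral)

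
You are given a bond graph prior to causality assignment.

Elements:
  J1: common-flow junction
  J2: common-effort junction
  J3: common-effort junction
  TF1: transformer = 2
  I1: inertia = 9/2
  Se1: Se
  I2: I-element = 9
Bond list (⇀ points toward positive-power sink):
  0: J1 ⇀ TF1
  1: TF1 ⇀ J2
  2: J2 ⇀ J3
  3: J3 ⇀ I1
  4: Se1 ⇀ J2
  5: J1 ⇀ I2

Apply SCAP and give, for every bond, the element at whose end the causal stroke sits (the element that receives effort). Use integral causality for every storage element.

β4 stroke→J2  (Se1: effort source, stroke at far end)
β1 stroke→TF1  (common-e at J2 fixed by 4)
β2 stroke→J3  (common-e at J2 fixed by 4)
β3 stroke→I1  (J3 effort already set via bond 2)
β0 stroke→J1  (TF TF1: opposite of bond 1)
β5 stroke→I2  (J1: last free bond brings flow in)

#0 |J1
#1 |TF1
#2 |J3
#3 |I1
#4 |J2
#5 |I2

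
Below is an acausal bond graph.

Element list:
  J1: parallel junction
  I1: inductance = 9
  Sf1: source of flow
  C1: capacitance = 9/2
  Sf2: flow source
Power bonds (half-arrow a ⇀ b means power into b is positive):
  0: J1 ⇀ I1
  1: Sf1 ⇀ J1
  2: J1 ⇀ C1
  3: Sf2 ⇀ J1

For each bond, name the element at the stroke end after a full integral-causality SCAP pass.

#0 |I1
#1 |Sf1
#2 |J1
#3 |Sf2

b1 |Sf1  (Sf1: flow source, stroke at near end)
b3 |Sf2  (Sf2 fixes flow; stroke at Sf2)
b0 |I1  (prefer integral on I1)
b2 |J1  (only one effort-in slot at J1)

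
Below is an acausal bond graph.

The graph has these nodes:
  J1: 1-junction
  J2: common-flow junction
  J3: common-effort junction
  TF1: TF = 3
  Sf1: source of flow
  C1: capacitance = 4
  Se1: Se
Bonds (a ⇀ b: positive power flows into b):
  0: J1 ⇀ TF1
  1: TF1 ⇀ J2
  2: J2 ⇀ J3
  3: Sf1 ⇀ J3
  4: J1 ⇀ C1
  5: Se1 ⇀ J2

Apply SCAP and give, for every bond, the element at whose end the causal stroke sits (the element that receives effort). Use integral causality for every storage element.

β3 stroke at Sf1  (Sf1: flow source, stroke at near end)
β5 stroke at J2  (Se1: effort source, stroke at far end)
β2 stroke at J3  (J3: last free bond brings effort in)
β1 stroke at J2  (1-jn J2 has f-setter on 2)
β0 stroke at TF1  (TF1 one-in-one-out from 1)
β4 stroke at J1  (J1: bond 0 brought flow, rest push out)

#0 stroke→TF1
#1 stroke→J2
#2 stroke→J3
#3 stroke→Sf1
#4 stroke→J1
#5 stroke→J2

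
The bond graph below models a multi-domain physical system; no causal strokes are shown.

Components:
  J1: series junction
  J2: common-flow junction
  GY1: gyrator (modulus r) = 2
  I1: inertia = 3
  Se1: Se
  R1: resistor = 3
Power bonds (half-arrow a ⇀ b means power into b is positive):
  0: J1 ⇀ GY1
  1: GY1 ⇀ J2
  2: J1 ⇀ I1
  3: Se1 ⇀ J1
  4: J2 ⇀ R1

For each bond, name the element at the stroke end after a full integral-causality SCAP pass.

bond 3 →J1  (Se1 (Se) sets effort on bond)
bond 2 →I1  (I1: I, integral causality)
bond 0 →J1  (J1: bond 2 brought flow, rest push out)
bond 1 →J2  (GY GY1: same side as bond 0)
bond 4 →R1  (closing 1-jn rule on J2)

#0 |J1
#1 |J2
#2 |I1
#3 |J1
#4 |R1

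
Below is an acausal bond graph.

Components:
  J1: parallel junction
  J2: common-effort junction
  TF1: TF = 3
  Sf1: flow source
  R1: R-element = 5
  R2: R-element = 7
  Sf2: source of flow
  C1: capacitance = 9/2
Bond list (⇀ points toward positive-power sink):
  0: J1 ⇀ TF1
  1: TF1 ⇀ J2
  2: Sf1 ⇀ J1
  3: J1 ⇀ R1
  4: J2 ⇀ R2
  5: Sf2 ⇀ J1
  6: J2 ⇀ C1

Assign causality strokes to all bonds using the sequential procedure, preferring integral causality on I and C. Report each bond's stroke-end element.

bond 0 stroke at J1
bond 1 stroke at TF1
bond 2 stroke at Sf1
bond 3 stroke at R1
bond 4 stroke at R2
bond 5 stroke at Sf2
bond 6 stroke at J2

b2 stroke at Sf1  (source Sf1 imposes f)
b5 stroke at Sf2  (Sf2: flow source, stroke at near end)
b6 stroke at J2  (C1 integral (e out))
b1 stroke at TF1  (J2 effort already set via bond 6)
b4 stroke at R2  (common-e at J2 fixed by 6)
b0 stroke at J1  (TF1: transformer flips bond 1)
b3 stroke at R1  (common-e at J1 fixed by 0)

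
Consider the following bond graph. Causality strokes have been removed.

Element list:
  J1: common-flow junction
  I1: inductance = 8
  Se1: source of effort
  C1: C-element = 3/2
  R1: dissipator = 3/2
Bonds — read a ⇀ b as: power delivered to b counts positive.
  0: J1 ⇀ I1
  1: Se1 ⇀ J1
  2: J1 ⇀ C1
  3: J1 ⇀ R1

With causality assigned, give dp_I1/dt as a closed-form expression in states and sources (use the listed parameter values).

β1 →J1  (Se1: effort source, stroke at far end)
β0 →I1  (I1 integral (f out))
β2 →J1  (1-jn J1 has f-setter on 0)
β3 →J1  (1-jn J1 has f-setter on 0)

dp_I1/dt = E_Se1 - 3*p_I1/16 - 2*q_C1/3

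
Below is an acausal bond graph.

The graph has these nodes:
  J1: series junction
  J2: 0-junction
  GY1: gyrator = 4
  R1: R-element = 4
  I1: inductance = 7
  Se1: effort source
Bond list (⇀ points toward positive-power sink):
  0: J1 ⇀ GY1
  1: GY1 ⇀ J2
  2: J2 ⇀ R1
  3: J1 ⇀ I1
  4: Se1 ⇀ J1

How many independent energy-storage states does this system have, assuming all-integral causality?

1  (I1 all integral)

b4 |J1  (Se1: effort source, stroke at far end)
b3 |I1  (I1: I, integral causality)
b0 |J1  (common-f at J1 fixed by 3)
b1 |J2  (GY1: gyrator matches bond 0)
b2 |R1  (common-e at J2 fixed by 1)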